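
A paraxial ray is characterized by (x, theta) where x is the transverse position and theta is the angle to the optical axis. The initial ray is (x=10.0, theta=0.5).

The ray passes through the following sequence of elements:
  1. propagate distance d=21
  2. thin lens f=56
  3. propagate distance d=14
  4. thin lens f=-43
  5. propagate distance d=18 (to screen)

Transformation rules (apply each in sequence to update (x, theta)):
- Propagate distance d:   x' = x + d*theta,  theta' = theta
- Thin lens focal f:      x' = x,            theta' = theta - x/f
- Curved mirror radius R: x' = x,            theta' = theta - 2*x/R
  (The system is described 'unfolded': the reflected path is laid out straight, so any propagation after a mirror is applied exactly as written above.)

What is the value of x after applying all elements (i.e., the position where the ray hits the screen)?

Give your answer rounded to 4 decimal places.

Answer: 34.1520

Derivation:
Initial: x=10.0000 theta=0.5000
After 1 (propagate distance d=21): x=20.5000 theta=0.5000
After 2 (thin lens f=56): x=20.5000 theta=15/112 (≈0.1339)
After 3 (propagate distance d=14): x=22.3750 theta=15/112 (≈0.1339)
After 4 (thin lens f=-43): x=22.3750 theta=3151/4816 (≈0.6543)
After 5 (propagate distance d=18 (to screen)): x=41119/1204 (≈34.1520) theta=3151/4816 (≈0.6543)
Rounded to 4 decimal places: x = 34.1520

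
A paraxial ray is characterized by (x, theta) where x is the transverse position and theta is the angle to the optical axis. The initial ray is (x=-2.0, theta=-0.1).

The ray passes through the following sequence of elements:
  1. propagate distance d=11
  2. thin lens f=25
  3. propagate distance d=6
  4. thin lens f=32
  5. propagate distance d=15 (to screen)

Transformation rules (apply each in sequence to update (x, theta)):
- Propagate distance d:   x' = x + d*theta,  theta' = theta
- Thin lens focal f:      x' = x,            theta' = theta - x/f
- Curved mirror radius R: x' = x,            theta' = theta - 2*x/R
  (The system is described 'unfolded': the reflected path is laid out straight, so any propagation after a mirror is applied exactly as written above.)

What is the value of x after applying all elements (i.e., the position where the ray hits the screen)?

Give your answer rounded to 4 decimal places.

Answer: -1.2104

Derivation:
Initial: x=-2.0000 theta=-0.1000
After 1 (propagate distance d=11): x=-3.1000 theta=-0.1000
After 2 (thin lens f=25): x=-3.1000 theta=0.0240
After 3 (propagate distance d=6): x=-2.9560 theta=0.0240
After 4 (thin lens f=32): x=-2.9560 theta=931/8000 (≈0.1164)
After 5 (propagate distance d=15 (to screen)): x=-9683/8000 (≈-1.2104) theta=931/8000 (≈0.1164)
Rounded to 4 decimal places: x = -1.2104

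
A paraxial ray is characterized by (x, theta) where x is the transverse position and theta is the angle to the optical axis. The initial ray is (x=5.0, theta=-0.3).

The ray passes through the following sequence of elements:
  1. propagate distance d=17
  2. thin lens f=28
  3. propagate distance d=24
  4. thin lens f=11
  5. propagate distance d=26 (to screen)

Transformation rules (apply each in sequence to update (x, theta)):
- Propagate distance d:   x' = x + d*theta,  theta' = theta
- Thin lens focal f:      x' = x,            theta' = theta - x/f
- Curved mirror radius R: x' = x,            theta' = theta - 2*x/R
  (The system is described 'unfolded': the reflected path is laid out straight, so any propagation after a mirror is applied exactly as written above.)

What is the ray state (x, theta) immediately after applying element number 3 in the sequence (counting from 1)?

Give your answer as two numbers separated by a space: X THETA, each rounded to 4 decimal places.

Initial: x=5.0000 theta=-0.3000
After 1 (propagate distance d=17): x=-0.1000 theta=-0.3000
After 2 (thin lens f=28): x=-0.1000 theta=-83/280 (≈-0.2964)
After 3 (propagate distance d=24): x=-101/14 (≈-7.2143) theta=-83/280 (≈-0.2964)
Rounded to 4 decimal places: x = -7.2143, theta = -0.2964

Answer: -7.2143 -0.2964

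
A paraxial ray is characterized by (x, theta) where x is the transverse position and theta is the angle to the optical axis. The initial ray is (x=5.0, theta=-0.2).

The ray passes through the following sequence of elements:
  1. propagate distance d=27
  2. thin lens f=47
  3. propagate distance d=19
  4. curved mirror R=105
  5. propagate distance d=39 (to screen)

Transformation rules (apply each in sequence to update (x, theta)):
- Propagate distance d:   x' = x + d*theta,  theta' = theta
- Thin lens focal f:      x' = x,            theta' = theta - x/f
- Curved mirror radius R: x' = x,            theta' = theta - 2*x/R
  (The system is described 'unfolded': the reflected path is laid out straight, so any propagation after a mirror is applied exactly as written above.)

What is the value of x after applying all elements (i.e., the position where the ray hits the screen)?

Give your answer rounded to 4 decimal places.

Initial: x=5.0000 theta=-0.2000
After 1 (propagate distance d=27): x=-0.4000 theta=-0.2000
After 2 (thin lens f=47): x=-0.4000 theta=-9/47 (≈-0.1915)
After 3 (propagate distance d=19): x=-949/235 (≈-4.0383) theta=-9/47 (≈-0.1915)
After 4 (curved mirror R=105): x=-949/235 (≈-4.0383) theta=-2827/24675 (≈-0.1146)
After 5 (propagate distance d=39 (to screen)): x=-69966/8225 (≈-8.5065) theta=-2827/24675 (≈-0.1146)
Rounded to 4 decimal places: x = -8.5065

Answer: -8.5065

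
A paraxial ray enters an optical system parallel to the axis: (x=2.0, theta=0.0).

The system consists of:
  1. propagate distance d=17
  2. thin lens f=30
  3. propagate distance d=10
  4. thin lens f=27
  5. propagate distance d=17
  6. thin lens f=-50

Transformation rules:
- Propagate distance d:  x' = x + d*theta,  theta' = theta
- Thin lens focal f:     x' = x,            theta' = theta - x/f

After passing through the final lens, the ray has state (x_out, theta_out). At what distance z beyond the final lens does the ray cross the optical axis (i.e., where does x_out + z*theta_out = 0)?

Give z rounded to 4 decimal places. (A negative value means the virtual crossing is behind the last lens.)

Initial: x=2.0000 theta=0.0000
After 1 (propagate distance d=17): x=2.0000 theta=0.0000
After 2 (thin lens f=30): x=2.0000 theta=-1/15 (≈-0.0667)
After 3 (propagate distance d=10): x=4/3 (≈1.3333) theta=-1/15 (≈-0.0667)
After 4 (thin lens f=27): x=4/3 (≈1.3333) theta=-47/405 (≈-0.1160)
After 5 (propagate distance d=17): x=-259/405 (≈-0.6395) theta=-47/405 (≈-0.1160)
After 6 (thin lens f=-50): x=-259/405 (≈-0.6395) theta=-2609/20250 (≈-0.1288)
z_focus = -x_out/theta_out = -(-259/405)/(-2609/20250) = -12950/2609 ≈ -4.9636
Rounded to 4 decimal places: z = -4.9636

Answer: -4.9636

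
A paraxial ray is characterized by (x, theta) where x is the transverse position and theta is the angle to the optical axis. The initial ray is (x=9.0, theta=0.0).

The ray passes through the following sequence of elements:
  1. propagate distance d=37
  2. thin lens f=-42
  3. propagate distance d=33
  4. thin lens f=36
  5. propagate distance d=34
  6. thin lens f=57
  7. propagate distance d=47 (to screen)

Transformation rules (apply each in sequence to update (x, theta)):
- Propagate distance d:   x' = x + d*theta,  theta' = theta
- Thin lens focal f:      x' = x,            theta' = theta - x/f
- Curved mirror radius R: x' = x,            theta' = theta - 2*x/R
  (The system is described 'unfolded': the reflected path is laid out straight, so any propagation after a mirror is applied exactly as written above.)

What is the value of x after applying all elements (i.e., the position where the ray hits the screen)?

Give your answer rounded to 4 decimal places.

Initial: x=9.0000 theta=0.0000
After 1 (propagate distance d=37): x=9.0000 theta=0.0000
After 2 (thin lens f=-42): x=9.0000 theta=3/14 (≈0.2143)
After 3 (propagate distance d=33): x=225/14 (≈16.0714) theta=3/14 (≈0.2143)
After 4 (thin lens f=36): x=225/14 (≈16.0714) theta=-13/56 (≈-0.2321)
After 5 (propagate distance d=34): x=229/28 (≈8.1786) theta=-13/56 (≈-0.2321)
After 6 (thin lens f=57): x=229/28 (≈8.1786) theta=-1199/3192 (≈-0.3756)
After 7 (propagate distance d=47 (to screen)): x=-4321/456 (≈-9.4759) theta=-1199/3192 (≈-0.3756)
Rounded to 4 decimal places: x = -9.4759

Answer: -9.4759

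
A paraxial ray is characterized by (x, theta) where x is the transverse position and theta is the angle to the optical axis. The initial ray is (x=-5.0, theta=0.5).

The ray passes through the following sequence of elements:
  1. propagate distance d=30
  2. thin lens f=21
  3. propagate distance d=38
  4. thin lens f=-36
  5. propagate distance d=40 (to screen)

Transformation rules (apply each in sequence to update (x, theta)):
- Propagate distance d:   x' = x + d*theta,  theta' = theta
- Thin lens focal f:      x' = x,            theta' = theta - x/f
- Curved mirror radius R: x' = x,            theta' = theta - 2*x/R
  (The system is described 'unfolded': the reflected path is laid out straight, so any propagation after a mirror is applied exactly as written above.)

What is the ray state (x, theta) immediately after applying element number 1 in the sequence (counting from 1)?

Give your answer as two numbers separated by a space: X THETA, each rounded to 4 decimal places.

Answer: 10.0000 0.5000

Derivation:
Initial: x=-5.0000 theta=0.5000
After 1 (propagate distance d=30): x=10.0000 theta=0.5000
Rounded to 4 decimal places: x = 10.0000, theta = 0.5000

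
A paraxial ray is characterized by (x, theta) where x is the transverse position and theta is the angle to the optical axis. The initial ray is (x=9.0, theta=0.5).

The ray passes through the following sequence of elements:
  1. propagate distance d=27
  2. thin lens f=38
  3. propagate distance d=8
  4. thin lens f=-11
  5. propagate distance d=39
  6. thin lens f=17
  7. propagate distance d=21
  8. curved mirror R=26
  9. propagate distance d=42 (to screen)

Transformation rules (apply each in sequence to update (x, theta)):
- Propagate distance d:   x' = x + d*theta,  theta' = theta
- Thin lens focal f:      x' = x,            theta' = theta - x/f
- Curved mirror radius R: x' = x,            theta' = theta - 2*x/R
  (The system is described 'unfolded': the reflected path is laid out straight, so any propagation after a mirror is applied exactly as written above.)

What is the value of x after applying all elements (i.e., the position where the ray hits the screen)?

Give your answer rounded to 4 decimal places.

Answer: -194.6279

Derivation:
Initial: x=9.0000 theta=0.5000
After 1 (propagate distance d=27): x=22.5000 theta=0.5000
After 2 (thin lens f=38): x=22.5000 theta=-7/76 (≈-0.0921)
After 3 (propagate distance d=8): x=827/38 (≈21.7632) theta=-7/76 (≈-0.0921)
After 4 (thin lens f=-11): x=827/38 (≈21.7632) theta=83/44 (≈1.8864)
After 5 (propagate distance d=39): x=79697/836 (≈95.3313) theta=83/44 (≈1.8864)
After 6 (thin lens f=17): x=79697/836 (≈95.3313) theta=-1202/323 (≈-3.7214)
After 7 (propagate distance d=21): x=244201/14212 (≈17.1827) theta=-1202/323 (≈-3.7214)
After 8 (curved mirror R=26): x=244201/14212 (≈17.1827) theta=-931745/184756 (≈-5.0431)
After 9 (propagate distance d=42 (to screen)): x=-35958677/184756 (≈-194.6279) theta=-931745/184756 (≈-5.0431)
Rounded to 4 decimal places: x = -194.6279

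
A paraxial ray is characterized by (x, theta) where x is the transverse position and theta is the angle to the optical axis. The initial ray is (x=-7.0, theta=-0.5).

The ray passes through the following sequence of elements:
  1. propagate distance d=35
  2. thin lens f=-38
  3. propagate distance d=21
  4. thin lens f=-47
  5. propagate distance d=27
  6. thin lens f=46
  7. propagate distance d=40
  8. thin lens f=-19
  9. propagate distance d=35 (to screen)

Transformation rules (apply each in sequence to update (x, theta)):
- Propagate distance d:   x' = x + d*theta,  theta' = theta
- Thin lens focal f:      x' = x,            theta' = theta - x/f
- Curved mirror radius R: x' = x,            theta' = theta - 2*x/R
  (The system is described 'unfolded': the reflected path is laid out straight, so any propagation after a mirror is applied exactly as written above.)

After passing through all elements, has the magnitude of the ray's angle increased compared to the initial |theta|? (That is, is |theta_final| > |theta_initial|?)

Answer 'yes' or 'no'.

Initial: x=-7.0000 theta=-0.5000
After 1 (propagate distance d=35): x=-24.5000 theta=-0.5000
After 2 (thin lens f=-38): x=-24.5000 theta=-87/76 (≈-1.1447)
After 3 (propagate distance d=21): x=-3689/76 (≈-48.5395) theta=-87/76 (≈-1.1447)
After 4 (thin lens f=-47): x=-3689/76 (≈-48.5395) theta=-3889/1786 (≈-2.1775)
After 5 (propagate distance d=27): x=-383389/3572 (≈-107.3317) theta=-3889/1786 (≈-2.1775)
After 6 (thin lens f=46): x=-383389/3572 (≈-107.3317) theta=25601/164312 (≈0.1558)
After 7 (propagate distance d=40): x=-8305927/82156 (≈-101.0995) theta=25601/164312 (≈0.1558)
After 8 (thin lens f=-19): x=-8305927/82156 (≈-101.0995) theta=-16125435/3121928 (≈-5.1652)
After 9 (propagate distance d=35 (to screen)): x=-18723733/66424 (≈-281.8820) theta=-16125435/3121928 (≈-5.1652)
|theta_initial|=0.5000 |theta_final|=16125435/3121928 (≈5.1652) -> increased

Answer: yes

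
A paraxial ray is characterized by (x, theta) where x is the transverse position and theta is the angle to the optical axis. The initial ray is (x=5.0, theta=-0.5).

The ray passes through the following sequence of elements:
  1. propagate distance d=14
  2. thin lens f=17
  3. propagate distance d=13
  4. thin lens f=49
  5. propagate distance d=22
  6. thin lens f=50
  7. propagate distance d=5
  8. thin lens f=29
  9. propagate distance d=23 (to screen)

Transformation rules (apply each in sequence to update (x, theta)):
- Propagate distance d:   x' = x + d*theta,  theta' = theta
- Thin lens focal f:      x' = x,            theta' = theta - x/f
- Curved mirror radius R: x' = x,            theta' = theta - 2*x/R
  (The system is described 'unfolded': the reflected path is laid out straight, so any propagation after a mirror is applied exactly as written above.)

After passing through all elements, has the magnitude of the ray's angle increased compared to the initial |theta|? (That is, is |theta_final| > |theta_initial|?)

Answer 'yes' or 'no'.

Answer: no

Derivation:
Initial: x=5.0000 theta=-0.5000
After 1 (propagate distance d=14): x=-2.0000 theta=-0.5000
After 2 (thin lens f=17): x=-2.0000 theta=-13/34 (≈-0.3824)
After 3 (propagate distance d=13): x=-237/34 (≈-6.9706) theta=-13/34 (≈-0.3824)
After 4 (thin lens f=49): x=-237/34 (≈-6.9706) theta=-200/833 (≈-0.2401)
After 5 (propagate distance d=22): x=-20413/1666 (≈-12.2527) theta=-200/833 (≈-0.2401)
After 6 (thin lens f=50): x=-20413/1666 (≈-12.2527) theta=59/11900 (≈0.0050)
After 7 (propagate distance d=5): x=-203717/16660 (≈-12.2279) theta=59/11900 (≈0.0050)
After 8 (thin lens f=29): x=-203717/16660 (≈-12.2279) theta=515281/1207850 (≈0.4266)
After 9 (propagate distance d=23 (to screen)): x=-5836039/2415700 (≈-2.4159) theta=515281/1207850 (≈0.4266)
|theta_initial|=0.5000 |theta_final|=515281/1207850 (≈0.4266) -> not increased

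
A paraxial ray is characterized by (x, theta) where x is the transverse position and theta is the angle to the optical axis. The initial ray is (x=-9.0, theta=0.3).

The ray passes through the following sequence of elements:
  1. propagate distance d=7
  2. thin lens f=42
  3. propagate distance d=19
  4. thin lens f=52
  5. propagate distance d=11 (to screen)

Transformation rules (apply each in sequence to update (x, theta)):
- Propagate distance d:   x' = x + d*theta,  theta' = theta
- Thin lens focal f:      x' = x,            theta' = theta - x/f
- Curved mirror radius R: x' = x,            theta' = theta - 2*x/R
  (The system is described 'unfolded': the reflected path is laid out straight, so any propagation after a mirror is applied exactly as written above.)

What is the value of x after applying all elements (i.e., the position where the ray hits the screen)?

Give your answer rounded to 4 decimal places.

Answer: 6.6221

Derivation:
Initial: x=-9.0000 theta=0.3000
After 1 (propagate distance d=7): x=-6.9000 theta=0.3000
After 2 (thin lens f=42): x=-6.9000 theta=13/28 (≈0.4643)
After 3 (propagate distance d=19): x=269/140 (≈1.9214) theta=13/28 (≈0.4643)
After 4 (thin lens f=52): x=269/140 (≈1.9214) theta=3111/7280 (≈0.4273)
After 5 (propagate distance d=11 (to screen)): x=6887/1040 (≈6.6221) theta=3111/7280 (≈0.4273)
Rounded to 4 decimal places: x = 6.6221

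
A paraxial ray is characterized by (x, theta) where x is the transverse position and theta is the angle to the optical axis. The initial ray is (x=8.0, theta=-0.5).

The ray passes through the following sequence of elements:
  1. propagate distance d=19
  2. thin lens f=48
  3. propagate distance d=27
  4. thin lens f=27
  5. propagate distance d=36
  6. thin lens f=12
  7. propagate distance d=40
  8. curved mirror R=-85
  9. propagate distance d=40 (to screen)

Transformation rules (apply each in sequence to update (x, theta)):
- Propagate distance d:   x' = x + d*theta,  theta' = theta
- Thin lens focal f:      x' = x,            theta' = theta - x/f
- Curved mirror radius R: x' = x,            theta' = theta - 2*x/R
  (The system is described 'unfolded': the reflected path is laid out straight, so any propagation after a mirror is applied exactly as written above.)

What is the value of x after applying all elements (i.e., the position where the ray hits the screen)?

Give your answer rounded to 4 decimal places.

Answer: 102.1174

Derivation:
Initial: x=8.0000 theta=-0.5000
After 1 (propagate distance d=19): x=-1.5000 theta=-0.5000
After 2 (thin lens f=48): x=-1.5000 theta=-15/32 (≈-0.4688)
After 3 (propagate distance d=27): x=-453/32 (≈-14.1563) theta=-15/32 (≈-0.4688)
After 4 (thin lens f=27): x=-453/32 (≈-14.1563) theta=1/18 (≈0.0556)
After 5 (propagate distance d=36): x=-389/32 (≈-12.1563) theta=1/18 (≈0.0556)
After 6 (thin lens f=12): x=-389/32 (≈-12.1563) theta=1231/1152 (≈1.0686)
After 7 (propagate distance d=40): x=8809/288 (≈30.5868) theta=1231/1152 (≈1.0686)
After 8 (curved mirror R=-85): x=8809/288 (≈30.5868) theta=58369/32640 (≈1.7883)
After 9 (propagate distance d=40 (to screen)): x=499967/4896 (≈102.1174) theta=58369/32640 (≈1.7883)
Rounded to 4 decimal places: x = 102.1174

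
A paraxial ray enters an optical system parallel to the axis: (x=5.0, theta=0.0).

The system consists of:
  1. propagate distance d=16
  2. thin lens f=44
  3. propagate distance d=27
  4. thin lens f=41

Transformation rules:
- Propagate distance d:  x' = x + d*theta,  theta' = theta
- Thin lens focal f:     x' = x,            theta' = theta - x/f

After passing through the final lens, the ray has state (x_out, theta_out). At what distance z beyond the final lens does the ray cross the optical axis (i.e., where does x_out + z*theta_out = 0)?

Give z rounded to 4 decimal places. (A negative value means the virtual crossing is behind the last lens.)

Initial: x=5.0000 theta=0.0000
After 1 (propagate distance d=16): x=5.0000 theta=0.0000
After 2 (thin lens f=44): x=5.0000 theta=-5/44 (≈-0.1136)
After 3 (propagate distance d=27): x=85/44 (≈1.9318) theta=-5/44 (≈-0.1136)
After 4 (thin lens f=41): x=85/44 (≈1.9318) theta=-145/902 (≈-0.1608)
z_focus = -x_out/theta_out = -(85/44)/(-145/902) = 697/58 ≈ 12.0172
Rounded to 4 decimal places: z = 12.0172

Answer: 12.0172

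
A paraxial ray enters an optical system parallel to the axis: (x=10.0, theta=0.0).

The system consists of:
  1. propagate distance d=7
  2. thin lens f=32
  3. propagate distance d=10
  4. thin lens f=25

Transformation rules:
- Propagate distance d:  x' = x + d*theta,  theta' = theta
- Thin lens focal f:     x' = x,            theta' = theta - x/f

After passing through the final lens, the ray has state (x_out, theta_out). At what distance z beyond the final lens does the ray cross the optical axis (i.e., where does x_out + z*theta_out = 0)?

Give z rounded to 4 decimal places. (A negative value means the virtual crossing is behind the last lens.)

Initial: x=10.0000 theta=0.0000
After 1 (propagate distance d=7): x=10.0000 theta=0.0000
After 2 (thin lens f=32): x=10.0000 theta=-0.3125
After 3 (propagate distance d=10): x=6.8750 theta=-0.3125
After 4 (thin lens f=25): x=6.8750 theta=-0.5875
z_focus = -x_out/theta_out = -(6.8750)/(-0.5875) = 550/47 ≈ 11.7021
Rounded to 4 decimal places: z = 11.7021

Answer: 11.7021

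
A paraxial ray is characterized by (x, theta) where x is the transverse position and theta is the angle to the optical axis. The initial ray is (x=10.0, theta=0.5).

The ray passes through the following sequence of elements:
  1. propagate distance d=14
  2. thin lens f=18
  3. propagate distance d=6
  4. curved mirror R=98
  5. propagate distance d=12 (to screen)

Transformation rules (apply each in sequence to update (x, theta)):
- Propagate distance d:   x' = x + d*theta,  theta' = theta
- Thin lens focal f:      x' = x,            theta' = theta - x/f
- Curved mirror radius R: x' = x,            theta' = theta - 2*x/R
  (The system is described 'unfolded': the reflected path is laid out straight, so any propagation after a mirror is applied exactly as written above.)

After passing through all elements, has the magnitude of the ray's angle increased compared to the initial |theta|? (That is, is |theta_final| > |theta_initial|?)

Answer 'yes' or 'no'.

Answer: yes

Derivation:
Initial: x=10.0000 theta=0.5000
After 1 (propagate distance d=14): x=17.0000 theta=0.5000
After 2 (thin lens f=18): x=17.0000 theta=-4/9 (≈-0.4444)
After 3 (propagate distance d=6): x=43/3 (≈14.3333) theta=-4/9 (≈-0.4444)
After 4 (curved mirror R=98): x=43/3 (≈14.3333) theta=-325/441 (≈-0.7370)
After 5 (propagate distance d=12 (to screen)): x=269/49 (≈5.4898) theta=-325/441 (≈-0.7370)
|theta_initial|=0.5000 |theta_final|=325/441 (≈0.7370) -> increased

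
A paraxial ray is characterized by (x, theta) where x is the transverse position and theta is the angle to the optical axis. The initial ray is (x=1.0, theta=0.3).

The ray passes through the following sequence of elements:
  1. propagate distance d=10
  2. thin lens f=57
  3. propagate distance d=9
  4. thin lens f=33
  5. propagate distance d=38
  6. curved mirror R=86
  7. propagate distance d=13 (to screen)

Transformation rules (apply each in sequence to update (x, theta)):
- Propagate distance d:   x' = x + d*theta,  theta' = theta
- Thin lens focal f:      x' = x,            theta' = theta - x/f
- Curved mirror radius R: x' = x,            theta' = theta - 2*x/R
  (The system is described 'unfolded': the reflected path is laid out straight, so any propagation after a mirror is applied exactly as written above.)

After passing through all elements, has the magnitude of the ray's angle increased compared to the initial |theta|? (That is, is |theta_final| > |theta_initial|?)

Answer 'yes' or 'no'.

Initial: x=1.0000 theta=0.3000
After 1 (propagate distance d=10): x=4.0000 theta=0.3000
After 2 (thin lens f=57): x=4.0000 theta=131/570 (≈0.2298)
After 3 (propagate distance d=9): x=1153/190 (≈6.0684) theta=131/570 (≈0.2298)
After 4 (thin lens f=33): x=1153/190 (≈6.0684) theta=48/1045 (≈0.0459)
After 5 (propagate distance d=38): x=16331/2090 (≈7.8139) theta=48/1045 (≈0.0459)
After 6 (curved mirror R=86): x=16331/2090 (≈7.8139) theta=-12203/89870 (≈-0.1358)
After 7 (propagate distance d=13 (to screen)): x=271797/44935 (≈6.0487) theta=-12203/89870 (≈-0.1358)
|theta_initial|=0.3000 |theta_final|=12203/89870 (≈0.1358) -> not increased

Answer: no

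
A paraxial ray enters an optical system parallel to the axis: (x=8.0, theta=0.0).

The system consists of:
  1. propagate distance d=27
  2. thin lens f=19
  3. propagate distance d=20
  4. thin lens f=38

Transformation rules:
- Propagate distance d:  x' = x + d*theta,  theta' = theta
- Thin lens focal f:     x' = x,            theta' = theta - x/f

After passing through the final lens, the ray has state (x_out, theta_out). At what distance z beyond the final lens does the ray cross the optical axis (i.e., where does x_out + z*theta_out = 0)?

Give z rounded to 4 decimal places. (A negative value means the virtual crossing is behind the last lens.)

Answer: -1.0270

Derivation:
Initial: x=8.0000 theta=0.0000
After 1 (propagate distance d=27): x=8.0000 theta=0.0000
After 2 (thin lens f=19): x=8.0000 theta=-8/19 (≈-0.4211)
After 3 (propagate distance d=20): x=-8/19 (≈-0.4211) theta=-8/19 (≈-0.4211)
After 4 (thin lens f=38): x=-8/19 (≈-0.4211) theta=-148/361 (≈-0.4100)
z_focus = -x_out/theta_out = -(-8/19)/(-148/361) = -38/37 ≈ -1.0270
Rounded to 4 decimal places: z = -1.0270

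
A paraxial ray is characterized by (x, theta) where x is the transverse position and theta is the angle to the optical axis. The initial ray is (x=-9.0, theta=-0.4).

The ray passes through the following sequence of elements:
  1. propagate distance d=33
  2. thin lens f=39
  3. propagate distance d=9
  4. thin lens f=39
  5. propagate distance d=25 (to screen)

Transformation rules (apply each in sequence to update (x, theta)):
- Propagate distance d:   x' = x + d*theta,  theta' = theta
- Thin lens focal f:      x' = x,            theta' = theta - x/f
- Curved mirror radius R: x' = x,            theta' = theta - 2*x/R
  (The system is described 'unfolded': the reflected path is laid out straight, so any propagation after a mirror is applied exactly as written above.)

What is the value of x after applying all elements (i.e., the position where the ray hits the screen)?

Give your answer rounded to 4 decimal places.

Answer: -3.1917

Derivation:
Initial: x=-9.0000 theta=-0.4000
After 1 (propagate distance d=33): x=-22.2000 theta=-0.4000
After 2 (thin lens f=39): x=-22.2000 theta=11/65 (≈0.1692)
After 3 (propagate distance d=9): x=-1344/65 (≈-20.6769) theta=11/65 (≈0.1692)
After 4 (thin lens f=39): x=-1344/65 (≈-20.6769) theta=591/845 (≈0.6994)
After 5 (propagate distance d=25 (to screen)): x=-2697/845 (≈-3.1917) theta=591/845 (≈0.6994)
Rounded to 4 decimal places: x = -3.1917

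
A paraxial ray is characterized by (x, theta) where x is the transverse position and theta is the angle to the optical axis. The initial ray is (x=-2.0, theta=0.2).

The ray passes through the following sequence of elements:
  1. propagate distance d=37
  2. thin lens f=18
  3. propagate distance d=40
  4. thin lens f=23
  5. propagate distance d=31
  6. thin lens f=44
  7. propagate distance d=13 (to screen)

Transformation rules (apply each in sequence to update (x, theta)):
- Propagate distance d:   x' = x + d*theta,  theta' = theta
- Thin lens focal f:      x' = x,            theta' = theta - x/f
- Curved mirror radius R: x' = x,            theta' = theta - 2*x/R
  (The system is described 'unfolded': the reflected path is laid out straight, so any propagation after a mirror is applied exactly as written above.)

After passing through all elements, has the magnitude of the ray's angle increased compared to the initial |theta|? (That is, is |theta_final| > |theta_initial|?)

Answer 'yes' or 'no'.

Initial: x=-2.0000 theta=0.2000
After 1 (propagate distance d=37): x=5.4000 theta=0.2000
After 2 (thin lens f=18): x=5.4000 theta=-0.1000
After 3 (propagate distance d=40): x=1.4000 theta=-0.1000
After 4 (thin lens f=23): x=1.4000 theta=-37/230 (≈-0.1609)
After 5 (propagate distance d=31): x=-165/46 (≈-3.5870) theta=-37/230 (≈-0.1609)
After 6 (thin lens f=44): x=-165/46 (≈-3.5870) theta=-73/920 (≈-0.0793)
After 7 (propagate distance d=13 (to screen)): x=-4249/920 (≈-4.6185) theta=-73/920 (≈-0.0793)
|theta_initial|=0.2000 |theta_final|=73/920 (≈0.0793) -> not increased

Answer: no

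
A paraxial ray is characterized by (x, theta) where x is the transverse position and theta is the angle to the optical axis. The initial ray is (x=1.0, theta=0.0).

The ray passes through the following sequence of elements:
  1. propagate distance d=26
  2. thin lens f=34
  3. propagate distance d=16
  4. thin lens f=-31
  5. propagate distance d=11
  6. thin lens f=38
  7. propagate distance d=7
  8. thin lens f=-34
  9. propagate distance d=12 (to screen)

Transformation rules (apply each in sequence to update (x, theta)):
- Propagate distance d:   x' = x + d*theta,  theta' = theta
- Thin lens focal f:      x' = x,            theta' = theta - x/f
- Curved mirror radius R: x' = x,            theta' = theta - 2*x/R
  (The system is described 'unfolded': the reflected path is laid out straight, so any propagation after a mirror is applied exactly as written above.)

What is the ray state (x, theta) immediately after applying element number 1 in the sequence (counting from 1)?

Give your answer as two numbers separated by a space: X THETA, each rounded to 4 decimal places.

Initial: x=1.0000 theta=0.0000
After 1 (propagate distance d=26): x=1.0000 theta=0.0000
Rounded to 4 decimal places: x = 1.0000, theta = 0.0000

Answer: 1.0000 0.0000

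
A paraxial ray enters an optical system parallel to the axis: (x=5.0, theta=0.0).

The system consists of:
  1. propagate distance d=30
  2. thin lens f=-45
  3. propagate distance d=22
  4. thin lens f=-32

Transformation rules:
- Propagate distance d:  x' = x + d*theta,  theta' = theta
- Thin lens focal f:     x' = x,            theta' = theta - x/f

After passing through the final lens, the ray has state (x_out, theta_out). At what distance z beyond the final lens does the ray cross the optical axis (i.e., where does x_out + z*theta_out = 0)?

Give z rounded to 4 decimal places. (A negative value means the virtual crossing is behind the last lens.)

Answer: -21.6566

Derivation:
Initial: x=5.0000 theta=0.0000
After 1 (propagate distance d=30): x=5.0000 theta=0.0000
After 2 (thin lens f=-45): x=5.0000 theta=1/9 (≈0.1111)
After 3 (propagate distance d=22): x=67/9 (≈7.4444) theta=1/9 (≈0.1111)
After 4 (thin lens f=-32): x=67/9 (≈7.4444) theta=11/32 (≈0.3438)
z_focus = -x_out/theta_out = -(67/9)/(11/32) = -2144/99 ≈ -21.6566
Rounded to 4 decimal places: z = -21.6566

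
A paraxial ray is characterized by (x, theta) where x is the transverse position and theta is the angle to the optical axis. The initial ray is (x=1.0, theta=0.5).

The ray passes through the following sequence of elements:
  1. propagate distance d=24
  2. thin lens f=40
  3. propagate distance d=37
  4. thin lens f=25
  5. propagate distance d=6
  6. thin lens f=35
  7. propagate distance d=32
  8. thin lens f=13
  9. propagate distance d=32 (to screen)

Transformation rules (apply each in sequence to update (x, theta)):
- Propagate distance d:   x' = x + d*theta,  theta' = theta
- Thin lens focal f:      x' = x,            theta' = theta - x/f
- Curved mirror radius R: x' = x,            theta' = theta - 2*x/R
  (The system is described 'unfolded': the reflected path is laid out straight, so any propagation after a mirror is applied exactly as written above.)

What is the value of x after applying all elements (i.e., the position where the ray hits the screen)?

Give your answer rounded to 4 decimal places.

Answer: -7.5575

Derivation:
Initial: x=1.0000 theta=0.5000
After 1 (propagate distance d=24): x=13.0000 theta=0.5000
After 2 (thin lens f=40): x=13.0000 theta=0.1750
After 3 (propagate distance d=37): x=19.4750 theta=0.1750
After 4 (thin lens f=25): x=19.4750 theta=-0.6040
After 5 (propagate distance d=6): x=15.8510 theta=-0.6040
After 6 (thin lens f=35): x=15.8510 theta=-36991/35000 (≈-1.0569)
After 7 (propagate distance d=32): x=-628927/35000 (≈-17.9693) theta=-36991/35000 (≈-1.0569)
After 8 (thin lens f=13): x=-628927/35000 (≈-17.9693) theta=2847/8750 (≈0.3254)
After 9 (propagate distance d=32 (to screen)): x=-264511/35000 (≈-7.5575) theta=2847/8750 (≈0.3254)
Rounded to 4 decimal places: x = -7.5575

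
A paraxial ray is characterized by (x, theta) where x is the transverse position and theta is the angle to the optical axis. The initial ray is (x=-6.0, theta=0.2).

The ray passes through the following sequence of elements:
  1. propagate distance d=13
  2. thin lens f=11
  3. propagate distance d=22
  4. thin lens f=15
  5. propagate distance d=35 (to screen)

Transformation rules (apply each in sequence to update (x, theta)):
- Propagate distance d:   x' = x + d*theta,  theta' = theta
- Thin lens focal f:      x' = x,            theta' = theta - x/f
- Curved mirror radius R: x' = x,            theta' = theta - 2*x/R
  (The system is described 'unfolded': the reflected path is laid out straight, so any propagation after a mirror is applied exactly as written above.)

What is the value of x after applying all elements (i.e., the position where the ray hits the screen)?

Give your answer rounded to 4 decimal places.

Answer: 7.4182

Derivation:
Initial: x=-6.0000 theta=0.2000
After 1 (propagate distance d=13): x=-3.4000 theta=0.2000
After 2 (thin lens f=11): x=-3.4000 theta=28/55 (≈0.5091)
After 3 (propagate distance d=22): x=7.8000 theta=28/55 (≈0.5091)
After 4 (thin lens f=15): x=7.8000 theta=-3/275 (≈-0.0109)
After 5 (propagate distance d=35 (to screen)): x=408/55 (≈7.4182) theta=-3/275 (≈-0.0109)
Rounded to 4 decimal places: x = 7.4182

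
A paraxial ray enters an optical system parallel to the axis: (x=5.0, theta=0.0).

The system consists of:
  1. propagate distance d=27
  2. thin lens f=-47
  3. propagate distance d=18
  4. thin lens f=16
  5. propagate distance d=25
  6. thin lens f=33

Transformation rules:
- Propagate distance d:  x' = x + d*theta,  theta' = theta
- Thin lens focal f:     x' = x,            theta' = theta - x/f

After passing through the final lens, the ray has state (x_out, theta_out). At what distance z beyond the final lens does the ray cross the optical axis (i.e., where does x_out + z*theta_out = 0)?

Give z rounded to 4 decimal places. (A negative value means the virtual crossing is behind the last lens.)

Initial: x=5.0000 theta=0.0000
After 1 (propagate distance d=27): x=5.0000 theta=0.0000
After 2 (thin lens f=-47): x=5.0000 theta=5/47 (≈0.1064)
After 3 (propagate distance d=18): x=325/47 (≈6.9149) theta=5/47 (≈0.1064)
After 4 (thin lens f=16): x=325/47 (≈6.9149) theta=-245/752 (≈-0.3258)
After 5 (propagate distance d=25): x=-925/752 (≈-1.2301) theta=-245/752 (≈-0.3258)
After 6 (thin lens f=33): x=-925/752 (≈-1.2301) theta=-895/3102 (≈-0.2885)
z_focus = -x_out/theta_out = -(-925/752)/(-895/3102) = -6105/1432 ≈ -4.2633
Rounded to 4 decimal places: z = -4.2633

Answer: -4.2633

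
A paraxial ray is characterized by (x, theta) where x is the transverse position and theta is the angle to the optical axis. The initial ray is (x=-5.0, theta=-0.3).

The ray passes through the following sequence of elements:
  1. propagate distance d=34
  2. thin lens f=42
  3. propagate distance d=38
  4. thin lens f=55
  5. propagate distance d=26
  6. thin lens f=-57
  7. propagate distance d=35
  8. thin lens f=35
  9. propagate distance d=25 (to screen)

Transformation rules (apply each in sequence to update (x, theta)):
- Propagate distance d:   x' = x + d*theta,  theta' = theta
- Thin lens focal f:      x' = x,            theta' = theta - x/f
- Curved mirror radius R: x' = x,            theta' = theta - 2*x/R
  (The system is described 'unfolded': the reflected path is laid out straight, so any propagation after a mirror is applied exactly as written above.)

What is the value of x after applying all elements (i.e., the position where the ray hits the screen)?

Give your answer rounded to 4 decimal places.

Answer: 5.6955

Derivation:
Initial: x=-5.0000 theta=-0.3000
After 1 (propagate distance d=34): x=-15.2000 theta=-0.3000
After 2 (thin lens f=42): x=-15.2000 theta=13/210 (≈0.0619)
After 3 (propagate distance d=38): x=-1349/105 (≈-12.8476) theta=13/210 (≈0.0619)
After 4 (thin lens f=55): x=-1349/105 (≈-12.8476) theta=3413/11550 (≈0.2955)
After 5 (propagate distance d=26): x=-9942/1925 (≈-5.1647) theta=3413/11550 (≈0.2955)
After 6 (thin lens f=-57): x=-9942/1925 (≈-5.1647) theta=44963/219450 (≈0.2049)
After 7 (propagate distance d=35): x=440317/219450 (≈2.0065) theta=44963/219450 (≈0.2049)
After 8 (thin lens f=35): x=440317/219450 (≈2.0065) theta=9942/67375 (≈0.1476)
After 9 (propagate distance d=25 (to screen)): x=8749159/1536150 (≈5.6955) theta=9942/67375 (≈0.1476)
Rounded to 4 decimal places: x = 5.6955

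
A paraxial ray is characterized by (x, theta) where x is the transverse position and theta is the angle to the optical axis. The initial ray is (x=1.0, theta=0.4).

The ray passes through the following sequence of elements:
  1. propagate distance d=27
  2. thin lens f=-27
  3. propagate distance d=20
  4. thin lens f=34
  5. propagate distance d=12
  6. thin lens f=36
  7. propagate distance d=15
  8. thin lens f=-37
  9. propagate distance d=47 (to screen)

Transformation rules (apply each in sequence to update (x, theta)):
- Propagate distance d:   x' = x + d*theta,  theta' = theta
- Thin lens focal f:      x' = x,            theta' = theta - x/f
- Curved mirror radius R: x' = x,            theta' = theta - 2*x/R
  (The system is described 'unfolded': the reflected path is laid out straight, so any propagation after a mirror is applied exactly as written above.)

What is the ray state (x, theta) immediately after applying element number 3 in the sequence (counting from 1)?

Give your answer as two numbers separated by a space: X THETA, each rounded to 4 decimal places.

Answer: 28.5407 0.8370

Derivation:
Initial: x=1.0000 theta=0.4000
After 1 (propagate distance d=27): x=11.8000 theta=0.4000
After 2 (thin lens f=-27): x=11.8000 theta=113/135 (≈0.8370)
After 3 (propagate distance d=20): x=3853/135 (≈28.5407) theta=113/135 (≈0.8370)
Rounded to 4 decimal places: x = 28.5407, theta = 0.8370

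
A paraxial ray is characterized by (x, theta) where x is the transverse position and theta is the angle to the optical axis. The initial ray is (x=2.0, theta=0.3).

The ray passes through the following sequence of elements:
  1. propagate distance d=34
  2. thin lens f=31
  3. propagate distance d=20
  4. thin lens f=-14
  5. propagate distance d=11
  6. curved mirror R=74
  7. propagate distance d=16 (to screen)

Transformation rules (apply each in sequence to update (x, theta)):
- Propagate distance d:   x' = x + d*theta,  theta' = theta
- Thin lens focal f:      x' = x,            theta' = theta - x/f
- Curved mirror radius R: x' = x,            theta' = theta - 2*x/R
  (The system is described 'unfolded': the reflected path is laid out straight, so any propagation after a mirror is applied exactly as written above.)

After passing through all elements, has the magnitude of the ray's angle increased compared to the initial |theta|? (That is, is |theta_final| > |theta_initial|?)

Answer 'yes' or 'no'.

Answer: no

Derivation:
Initial: x=2.0000 theta=0.3000
After 1 (propagate distance d=34): x=12.2000 theta=0.3000
After 2 (thin lens f=31): x=12.2000 theta=-29/310 (≈-0.0935)
After 3 (propagate distance d=20): x=1601/155 (≈10.3290) theta=-29/310 (≈-0.0935)
After 4 (thin lens f=-14): x=1601/155 (≈10.3290) theta=699/1085 (≈0.6442)
After 5 (propagate distance d=11): x=18896/1085 (≈17.4157) theta=699/1085 (≈0.6442)
After 6 (curved mirror R=74): x=18896/1085 (≈17.4157) theta=6967/40145 (≈0.1735)
After 7 (propagate distance d=16 (to screen)): x=810624/40145 (≈20.1924) theta=6967/40145 (≈0.1735)
|theta_initial|=0.3000 |theta_final|=6967/40145 (≈0.1735) -> not increased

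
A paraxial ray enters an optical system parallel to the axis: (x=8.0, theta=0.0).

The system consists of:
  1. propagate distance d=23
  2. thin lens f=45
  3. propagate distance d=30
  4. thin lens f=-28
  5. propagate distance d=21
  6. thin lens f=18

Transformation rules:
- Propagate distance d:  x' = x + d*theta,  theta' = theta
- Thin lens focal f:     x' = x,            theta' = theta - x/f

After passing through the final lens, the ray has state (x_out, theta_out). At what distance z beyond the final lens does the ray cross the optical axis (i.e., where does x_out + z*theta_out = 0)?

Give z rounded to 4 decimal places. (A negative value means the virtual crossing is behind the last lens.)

Initial: x=8.0000 theta=0.0000
After 1 (propagate distance d=23): x=8.0000 theta=0.0000
After 2 (thin lens f=45): x=8.0000 theta=-8/45 (≈-0.1778)
After 3 (propagate distance d=30): x=8/3 (≈2.6667) theta=-8/45 (≈-0.1778)
After 4 (thin lens f=-28): x=8/3 (≈2.6667) theta=-26/315 (≈-0.0825)
After 5 (propagate distance d=21): x=14/15 (≈0.9333) theta=-26/315 (≈-0.0825)
After 6 (thin lens f=18): x=14/15 (≈0.9333) theta=-127/945 (≈-0.1344)
z_focus = -x_out/theta_out = -(14/15)/(-127/945) = 882/127 ≈ 6.9449
Rounded to 4 decimal places: z = 6.9449

Answer: 6.9449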